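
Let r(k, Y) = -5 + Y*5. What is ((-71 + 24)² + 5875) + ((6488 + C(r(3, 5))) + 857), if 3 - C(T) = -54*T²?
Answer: 37032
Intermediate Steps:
r(k, Y) = -5 + 5*Y
C(T) = 3 + 54*T² (C(T) = 3 - (-54)*T² = 3 + 54*T²)
((-71 + 24)² + 5875) + ((6488 + C(r(3, 5))) + 857) = ((-71 + 24)² + 5875) + ((6488 + (3 + 54*(-5 + 5*5)²)) + 857) = ((-47)² + 5875) + ((6488 + (3 + 54*(-5 + 25)²)) + 857) = (2209 + 5875) + ((6488 + (3 + 54*20²)) + 857) = 8084 + ((6488 + (3 + 54*400)) + 857) = 8084 + ((6488 + (3 + 21600)) + 857) = 8084 + ((6488 + 21603) + 857) = 8084 + (28091 + 857) = 8084 + 28948 = 37032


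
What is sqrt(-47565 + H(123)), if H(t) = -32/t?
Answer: I*sqrt(719614821)/123 ≈ 218.09*I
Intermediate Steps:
sqrt(-47565 + H(123)) = sqrt(-47565 - 32/123) = sqrt(-5850527/123) = I*sqrt(719614821)/123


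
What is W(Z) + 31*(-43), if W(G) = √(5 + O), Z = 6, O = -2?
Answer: -1333 + √3 ≈ -1331.3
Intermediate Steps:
W(G) = √3 (W(G) = √(5 - 2) = √3)
W(Z) + 31*(-43) = √3 + 31*(-43) = √3 - 1333 = -1333 + √3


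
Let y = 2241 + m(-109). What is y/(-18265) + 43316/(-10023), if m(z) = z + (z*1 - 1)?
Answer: -62417942/14082315 ≈ -4.4324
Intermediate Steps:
m(z) = -1 + 2*z (m(z) = z + (z - 1) = z + (-1 + z) = -1 + 2*z)
y = 2022 (y = 2241 + (-1 + 2*(-109)) = 2241 + (-1 - 218) = 2241 - 219 = 2022)
y/(-18265) + 43316/(-10023) = 2022/(-18265) + 43316/(-10023) = 2022*(-1/18265) + 43316*(-1/10023) = -2022/18265 - 3332/771 = -62417942/14082315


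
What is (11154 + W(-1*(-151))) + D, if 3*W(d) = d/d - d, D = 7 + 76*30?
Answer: 13391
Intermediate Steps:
D = 2287 (D = 7 + 2280 = 2287)
W(d) = 1/3 - d/3 (W(d) = (d/d - d)/3 = (1 - d)/3 = 1/3 - d/3)
(11154 + W(-1*(-151))) + D = (11154 + (1/3 - (-1)*(-151)/3)) + 2287 = (11154 + (1/3 - 1/3*151)) + 2287 = (11154 + (1/3 - 151/3)) + 2287 = (11154 - 50) + 2287 = 11104 + 2287 = 13391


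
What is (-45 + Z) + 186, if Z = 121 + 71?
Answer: 333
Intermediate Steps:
Z = 192
(-45 + Z) + 186 = (-45 + 192) + 186 = 147 + 186 = 333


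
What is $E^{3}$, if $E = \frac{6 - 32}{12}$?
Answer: $- \frac{2197}{216} \approx -10.171$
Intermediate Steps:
$E = - \frac{13}{6}$ ($E = \left(-26\right) \frac{1}{12} = - \frac{13}{6} \approx -2.1667$)
$E^{3} = \left(- \frac{13}{6}\right)^{3} = - \frac{2197}{216}$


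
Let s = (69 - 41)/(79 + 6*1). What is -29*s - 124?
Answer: -11352/85 ≈ -133.55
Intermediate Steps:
s = 28/85 (s = 28/(79 + 6) = 28/85 ≈ 0.32941)
-29*s - 124 = -29*28/85 - 124 = -812/85 - 124 = -11352/85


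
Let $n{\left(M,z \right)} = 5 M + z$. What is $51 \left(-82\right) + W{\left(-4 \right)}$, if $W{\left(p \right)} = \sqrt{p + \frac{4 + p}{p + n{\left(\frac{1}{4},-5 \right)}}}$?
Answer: $-4182 + 2 i \approx -4182.0 + 2.0 i$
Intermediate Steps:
$n{\left(M,z \right)} = z + 5 M$
$W{\left(p \right)} = \sqrt{p + \frac{4 + p}{- \frac{15}{4} + p}}$ ($W{\left(p \right)} = \sqrt{p + \frac{4 + p}{p - \left(5 - \frac{5}{4}\right)}} = \sqrt{p + \frac{4 + p}{p + \left(-5 + 5 \cdot \frac{1}{4}\right)}} = \sqrt{p + \frac{4 + p}{p + \left(-5 + \frac{5}{4}\right)}} = \sqrt{p + \frac{4 + p}{p - \frac{15}{4}}} = \sqrt{p + \frac{4 + p}{- \frac{15}{4} + p}}$)
$51 \left(-82\right) + W{\left(-4 \right)} = 51 \left(-82\right) + \sqrt{\frac{16 - -44 + 4 \left(-4\right)^{2}}{-15 + 4 \left(-4\right)}} = -4182 + \sqrt{\frac{16 + 44 + 4 \cdot 16}{-15 - 16}} = -4182 + \sqrt{\frac{16 + 44 + 64}{-31}} = -4182 + \sqrt{\left(- \frac{1}{31}\right) 124} = -4182 + \sqrt{-4} = -4182 + 2 i$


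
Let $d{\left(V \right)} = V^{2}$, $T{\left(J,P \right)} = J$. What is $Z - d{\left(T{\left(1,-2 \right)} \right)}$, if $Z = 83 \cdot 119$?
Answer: $9876$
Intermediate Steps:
$Z = 9877$
$Z - d{\left(T{\left(1,-2 \right)} \right)} = 9877 - 1^{2} = 9877 - 1 = 9876$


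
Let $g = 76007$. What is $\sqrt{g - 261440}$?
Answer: $i \sqrt{185433} \approx 430.62 i$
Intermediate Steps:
$\sqrt{g - 261440} = \sqrt{76007 - 261440} = \sqrt{-185433} = i \sqrt{185433}$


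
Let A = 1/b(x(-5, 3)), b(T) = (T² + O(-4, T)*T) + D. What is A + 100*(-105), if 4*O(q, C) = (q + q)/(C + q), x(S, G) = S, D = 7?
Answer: -2918991/278 ≈ -10500.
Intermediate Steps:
O(q, C) = q/(2*(C + q)) (O(q, C) = ((q + q)/(C + q))/4 = ((2*q)/(C + q))/4 = (2*q/(C + q))/4 = q/(2*(C + q)))
b(T) = 7 + T² - 2*T/(-4 + T) (b(T) = (T² + ((½)*(-4)/(T - 4))*T) + 7 = (T² + ((½)*(-4)/(-4 + T))*T) + 7 = (T² + (-2/(-4 + T))*T) + 7 = (T² - 2*T/(-4 + T)) + 7 = 7 + T² - 2*T/(-4 + T))
A = 9/278 (A = 1/((-2*(-5) + (-4 - 5)*(7 + (-5)²))/(-4 - 5)) = 1/((10 - 9*(7 + 25))/(-9)) = 1/(-(10 - 9*32)/9) = 1/(-(10 - 288)/9) = 1/(-⅑*(-278)) = 1/(278/9) = 9/278 ≈ 0.032374)
A + 100*(-105) = 9/278 + 100*(-105) = 9/278 - 10500 = -2918991/278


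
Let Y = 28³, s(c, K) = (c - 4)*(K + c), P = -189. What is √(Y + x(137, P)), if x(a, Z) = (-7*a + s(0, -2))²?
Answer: √926353 ≈ 962.47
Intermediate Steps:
s(c, K) = (-4 + c)*(K + c)
x(a, Z) = (8 - 7*a)² (x(a, Z) = (-7*a + (0² - 4*(-2) - 4*0 - 2*0))² = (-7*a + (0 + 8 + 0 + 0))² = (-7*a + 8)² = (8 - 7*a)²)
Y = 21952
√(Y + x(137, P)) = √(21952 + (-8 + 7*137)²) = √(21952 + (-8 + 959)²) = √(21952 + 951²) = √(21952 + 904401) = √926353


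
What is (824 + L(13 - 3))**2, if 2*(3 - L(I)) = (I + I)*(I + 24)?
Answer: 237169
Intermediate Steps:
L(I) = 3 - I*(24 + I) (L(I) = 3 - (I + I)*(I + 24)/2 = 3 - 2*I*(24 + I)/2 = 3 - I*(24 + I))
(824 + L(13 - 3))**2 = (824 + (3 - (13 - 3)**2 - 24*(13 - 3)))**2 = (824 + (3 - 1*10**2 - 24*10))**2 = (824 + (3 - 1*100 - 240))**2 = (824 + (3 - 100 - 240))**2 = (824 - 337)**2 = 487**2 = 237169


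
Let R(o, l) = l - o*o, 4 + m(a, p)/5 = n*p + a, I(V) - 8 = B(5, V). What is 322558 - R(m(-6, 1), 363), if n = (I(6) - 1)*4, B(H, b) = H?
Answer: 358295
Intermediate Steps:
I(V) = 13 (I(V) = 8 + 5 = 13)
n = 48 (n = (13 - 1)*4 = 12*4 = 48)
m(a, p) = -20 + 5*a + 240*p (m(a, p) = -20 + 5*(48*p + a) = -20 + 5*(a + 48*p) = -20 + (5*a + 240*p) = -20 + 5*a + 240*p)
R(o, l) = l - o²
322558 - R(m(-6, 1), 363) = 322558 - (363 - (-20 + 5*(-6) + 240*1)²) = 322558 - (363 - (-20 - 30 + 240)²) = 322558 - (363 - 1*190²) = 322558 - (363 - 1*36100) = 322558 - (363 - 36100) = 322558 - 1*(-35737) = 322558 + 35737 = 358295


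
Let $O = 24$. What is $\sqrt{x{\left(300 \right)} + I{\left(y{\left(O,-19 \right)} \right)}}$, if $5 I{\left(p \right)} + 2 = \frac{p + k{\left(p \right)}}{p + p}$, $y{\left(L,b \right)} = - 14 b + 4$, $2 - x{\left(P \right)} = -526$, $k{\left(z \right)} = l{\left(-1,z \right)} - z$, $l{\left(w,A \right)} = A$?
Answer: $\frac{\sqrt{52770}}{10} \approx 22.972$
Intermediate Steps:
$k{\left(z \right)} = 0$ ($k{\left(z \right)} = z - z = 0$)
$x{\left(P \right)} = 528$ ($x{\left(P \right)} = 2 - -526 = 2 + 526 = 528$)
$y{\left(L,b \right)} = 4 - 14 b$
$I{\left(p \right)} = - \frac{3}{10}$ ($I{\left(p \right)} = - \frac{2}{5} + \frac{\left(p + 0\right) \frac{1}{p + p}}{5} = - \frac{2}{5} + \frac{p \frac{1}{2 p}}{5} = - \frac{2}{5} + \frac{1}{5} \cdot \frac{1}{2} = - \frac{2}{5} + \frac{1}{10} = - \frac{3}{10}$)
$\sqrt{x{\left(300 \right)} + I{\left(y{\left(O,-19 \right)} \right)}} = \sqrt{528 - \frac{3}{10}} = \sqrt{\frac{5277}{10}} = \frac{\sqrt{52770}}{10}$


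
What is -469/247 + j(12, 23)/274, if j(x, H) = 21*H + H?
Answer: -1762/33839 ≈ -0.052070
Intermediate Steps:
j(x, H) = 22*H
-469/247 + j(12, 23)/274 = -469/247 + (22*23)/274 = -469*1/247 + 506*(1/274) = -469/247 + 253/137 = -1762/33839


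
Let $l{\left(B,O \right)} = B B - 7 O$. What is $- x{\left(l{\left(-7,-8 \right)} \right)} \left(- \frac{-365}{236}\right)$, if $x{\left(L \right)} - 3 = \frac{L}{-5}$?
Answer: $\frac{3285}{118} \approx 27.839$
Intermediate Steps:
$l{\left(B,O \right)} = B^{2} - 7 O$
$x{\left(L \right)} = 3 - \frac{L}{5}$ ($x{\left(L \right)} = 3 + \frac{L}{-5} = 3 + L \left(- \frac{1}{5}\right) = 3 - \frac{L}{5}$)
$- x{\left(l{\left(-7,-8 \right)} \right)} \left(- \frac{-365}{236}\right) = - (3 - \frac{\left(-7\right)^{2} - -56}{5}) \left(- \frac{-365}{236}\right) = - (3 - \frac{49 + 56}{5}) \left(- \frac{-365}{236}\right) = - (3 - 21) \left(\left(-1\right) \left(- \frac{365}{236}\right)\right) = - (3 - 21) \frac{365}{236} = \left(-1\right) \left(-18\right) \frac{365}{236} = 18 \cdot \frac{365}{236} = \frac{3285}{118}$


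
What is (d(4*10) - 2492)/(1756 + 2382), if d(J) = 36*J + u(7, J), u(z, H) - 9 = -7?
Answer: -525/2069 ≈ -0.25375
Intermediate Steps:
u(z, H) = 2 (u(z, H) = 9 - 7 = 2)
d(J) = 2 + 36*J (d(J) = 36*J + 2 = 2 + 36*J)
(d(4*10) - 2492)/(1756 + 2382) = ((2 + 36*(4*10)) - 2492)/(1756 + 2382) = ((2 + 36*40) - 2492)/4138 = ((2 + 1440) - 2492)*(1/4138) = (1442 - 2492)*(1/4138) = -1050*1/4138 = -525/2069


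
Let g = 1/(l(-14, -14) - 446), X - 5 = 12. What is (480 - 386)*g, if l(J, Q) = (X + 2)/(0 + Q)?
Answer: -1316/6263 ≈ -0.21012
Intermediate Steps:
X = 17 (X = 5 + 12 = 17)
l(J, Q) = 19/Q (l(J, Q) = (17 + 2)/(0 + Q) = 19/Q)
g = -14/6263 (g = 1/(19/(-14) - 446) = 1/(19*(-1/14) - 446) = 1/(-19/14 - 446) = 1/(-6263/14) = -14/6263 ≈ -0.0022353)
(480 - 386)*g = (480 - 386)*(-14/6263) = 94*(-14/6263) = -1316/6263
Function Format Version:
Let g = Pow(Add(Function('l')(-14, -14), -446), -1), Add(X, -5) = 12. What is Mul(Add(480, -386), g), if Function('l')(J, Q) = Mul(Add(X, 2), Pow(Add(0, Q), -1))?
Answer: Rational(-1316, 6263) ≈ -0.21012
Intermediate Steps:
X = 17 (X = Add(5, 12) = 17)
Function('l')(J, Q) = Mul(19, Pow(Q, -1)) (Function('l')(J, Q) = Mul(Add(17, 2), Pow(Add(0, Q), -1)) = Mul(19, Pow(Q, -1)))
g = Rational(-14, 6263) (g = Pow(Add(Mul(19, Pow(-14, -1)), -446), -1) = Pow(Add(Mul(19, Rational(-1, 14)), -446), -1) = Pow(Add(Rational(-19, 14), -446), -1) = Pow(Rational(-6263, 14), -1) = Rational(-14, 6263) ≈ -0.0022353)
Mul(Add(480, -386), g) = Mul(Add(480, -386), Rational(-14, 6263)) = Mul(94, Rational(-14, 6263)) = Rational(-1316, 6263)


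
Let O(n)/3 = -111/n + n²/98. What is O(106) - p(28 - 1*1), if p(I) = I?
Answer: 1629969/5194 ≈ 313.82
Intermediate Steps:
O(n) = -333/n + 3*n²/98 (O(n) = 3*(-111/n + n²/98) = -333/n + 3*n²/98)
O(106) - p(28 - 1*1) = (3/98)*(-10878 + 106³)/106 - (28 - 1*1) = (3/98)*(1/106)*(-10878 + 1191016) - (28 - 1) = (3/98)*(1/106)*1180138 - 1*27 = 1770207/5194 - 27 = 1629969/5194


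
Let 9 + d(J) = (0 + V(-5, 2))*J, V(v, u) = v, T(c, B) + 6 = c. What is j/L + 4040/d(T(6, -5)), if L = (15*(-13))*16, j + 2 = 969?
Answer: -4204501/9360 ≈ -449.20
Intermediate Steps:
j = 967 (j = -2 + 969 = 967)
L = -3120 (L = -195*16 = -3120)
T(c, B) = -6 + c
d(J) = -9 - 5*J (d(J) = -9 + (0 - 5)*J = -9 - 5*J)
j/L + 4040/d(T(6, -5)) = 967/(-3120) + 4040/(-9 - 5*(-6 + 6)) = 967*(-1/3120) + 4040/(-9 - 5*0) = -967/3120 + 4040/(-9 + 0) = -967/3120 + 4040/(-9) = -967/3120 + 4040*(-1/9) = -967/3120 - 4040/9 = -4204501/9360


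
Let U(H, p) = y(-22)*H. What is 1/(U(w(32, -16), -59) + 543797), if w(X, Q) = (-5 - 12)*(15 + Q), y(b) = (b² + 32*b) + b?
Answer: 1/539683 ≈ 1.8529e-6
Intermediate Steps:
y(b) = b² + 33*b
w(X, Q) = -255 - 17*Q (w(X, Q) = -17*(15 + Q) = -255 - 17*Q)
U(H, p) = -242*H (U(H, p) = (-22*(33 - 22))*H = (-22*11)*H = -242*H)
1/(U(w(32, -16), -59) + 543797) = 1/(-242*(-255 - 17*(-16)) + 543797) = 1/(-242*(-255 + 272) + 543797) = 1/(-242*17 + 543797) = 1/(-4114 + 543797) = 1/539683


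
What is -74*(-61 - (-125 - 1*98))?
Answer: -11988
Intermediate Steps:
-74*(-61 - (-125 - 1*98)) = -74*(-61 - (-125 - 98)) = -74*(-61 - 1*(-223)) = -74*(-61 + 223) = -74*162 = -11988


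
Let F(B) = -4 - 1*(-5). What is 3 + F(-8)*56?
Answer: 59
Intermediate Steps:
F(B) = 1 (F(B) = -4 + 5 = 1)
3 + F(-8)*56 = 3 + 1*56 = 3 + 56 = 59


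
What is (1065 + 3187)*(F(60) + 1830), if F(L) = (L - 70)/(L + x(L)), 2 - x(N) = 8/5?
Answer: 1174848860/151 ≈ 7.7805e+6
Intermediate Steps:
x(N) = ⅖ (x(N) = 2 - 8/5 = ⅖)
F(L) = (-70 + L)/(⅖ + L) (F(L) = (L - 70)/(L + ⅖) = (-70 + L)/(⅖ + L))
(1065 + 3187)*(F(60) + 1830) = (1065 + 3187)*(5*(-70 + 60)/(2 + 5*60) + 1830) = 4252*(5*(-10)/(2 + 300) + 1830) = 4252*(5*(-10)/302 + 1830) = 4252*(5*(1/302)*(-10) + 1830) = 4252*(-25/151 + 1830) = 4252*(276305/151) = 1174848860/151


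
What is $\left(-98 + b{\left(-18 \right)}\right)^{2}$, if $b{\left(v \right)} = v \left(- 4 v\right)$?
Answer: $1943236$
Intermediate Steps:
$b{\left(v \right)} = - 4 v^{2}$
$\left(-98 + b{\left(-18 \right)}\right)^{2} = \left(-98 - 4 \left(-18\right)^{2}\right)^{2} = \left(-98 - 1296\right)^{2} = \left(-1394\right)^{2} = 1943236$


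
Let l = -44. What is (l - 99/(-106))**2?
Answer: 20839225/11236 ≈ 1854.7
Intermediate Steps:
(l - 99/(-106))**2 = (-44 - 99/(-106))**2 = (-44 - 99*(-1/106))**2 = (-44 + 99/106)**2 = (-4565/106)**2 = 20839225/11236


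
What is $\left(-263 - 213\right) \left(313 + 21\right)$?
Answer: $-158984$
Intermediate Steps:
$\left(-263 - 213\right) \left(313 + 21\right) = \left(-476\right) 334 = -158984$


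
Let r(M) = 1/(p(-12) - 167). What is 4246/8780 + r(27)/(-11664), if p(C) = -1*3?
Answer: 420965863/870484320 ≈ 0.48360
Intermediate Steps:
p(C) = -3
r(M) = -1/170 (r(M) = 1/(-3 - 167) = 1/(-170) = -1/170)
4246/8780 + r(27)/(-11664) = 4246/8780 - 1/170/(-11664) = 4246*(1/8780) - 1/170*(-1/11664) = 2123/4390 + 1/1982880 = 420965863/870484320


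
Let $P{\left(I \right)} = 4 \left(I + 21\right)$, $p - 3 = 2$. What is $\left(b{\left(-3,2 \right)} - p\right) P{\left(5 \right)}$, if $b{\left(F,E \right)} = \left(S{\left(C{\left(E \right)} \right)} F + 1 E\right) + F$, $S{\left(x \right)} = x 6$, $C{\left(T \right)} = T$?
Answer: $-4368$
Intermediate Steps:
$p = 5$ ($p = 3 + 2 = 5$)
$S{\left(x \right)} = 6 x$
$b{\left(F,E \right)} = E + F + 6 E F$ ($b{\left(F,E \right)} = \left(6 E F + 1 E\right) + F = \left(6 E F + E\right) + F = \left(E + 6 E F\right) + F = E + F + 6 E F$)
$P{\left(I \right)} = 84 + 4 I$ ($P{\left(I \right)} = 4 \left(21 + I\right) = 84 + 4 I$)
$\left(b{\left(-3,2 \right)} - p\right) P{\left(5 \right)} = \left(\left(2 - 3 + 6 \cdot 2 \left(-3\right)\right) - 5\right) \left(84 + 4 \cdot 5\right) = \left(\left(2 - 3 - 36\right) - 5\right) \left(84 + 20\right) = \left(-37 - 5\right) 104 = \left(-42\right) 104 = -4368$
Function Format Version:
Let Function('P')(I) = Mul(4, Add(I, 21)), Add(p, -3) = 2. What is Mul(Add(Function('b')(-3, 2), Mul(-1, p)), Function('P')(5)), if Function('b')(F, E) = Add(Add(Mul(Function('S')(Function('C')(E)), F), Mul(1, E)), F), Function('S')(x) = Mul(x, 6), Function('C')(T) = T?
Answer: -4368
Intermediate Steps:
p = 5 (p = Add(3, 2) = 5)
Function('S')(x) = Mul(6, x)
Function('b')(F, E) = Add(E, F, Mul(6, E, F)) (Function('b')(F, E) = Add(Add(Mul(Mul(6, E), F), Mul(1, E)), F) = Add(Add(Mul(6, E, F), E), F) = Add(Add(E, Mul(6, E, F)), F) = Add(E, F, Mul(6, E, F)))
Function('P')(I) = Add(84, Mul(4, I)) (Function('P')(I) = Mul(4, Add(21, I)) = Add(84, Mul(4, I)))
Mul(Add(Function('b')(-3, 2), Mul(-1, p)), Function('P')(5)) = Mul(Add(Add(2, -3, Mul(6, 2, -3)), Mul(-1, 5)), Add(84, Mul(4, 5))) = Mul(Add(Add(2, -3, -36), -5), Add(84, 20)) = Mul(Add(-37, -5), 104) = Mul(-42, 104) = -4368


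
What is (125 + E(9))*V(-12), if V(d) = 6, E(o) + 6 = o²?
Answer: 1200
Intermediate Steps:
E(o) = -6 + o²
(125 + E(9))*V(-12) = (125 + (-6 + 9²))*6 = (125 + (-6 + 81))*6 = (125 + 75)*6 = 200*6 = 1200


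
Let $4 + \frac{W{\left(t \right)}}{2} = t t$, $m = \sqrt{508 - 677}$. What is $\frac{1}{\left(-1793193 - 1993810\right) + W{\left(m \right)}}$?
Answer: $- \frac{1}{3787349} \approx -2.6404 \cdot 10^{-7}$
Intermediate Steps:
$m = 13 i$ ($m = \sqrt{-169} = 13 i \approx 13.0 i$)
$W{\left(t \right)} = -8 + 2 t^{2}$ ($W{\left(t \right)} = -8 + 2 t t = -8 + 2 t^{2}$)
$\frac{1}{\left(-1793193 - 1993810\right) + W{\left(m \right)}} = \frac{1}{\left(-1793193 - 1993810\right) + \left(-8 + 2 \left(13 i\right)^{2}\right)} = \frac{1}{-3787003 + \left(-8 + 2 \left(-169\right)\right)} = \frac{1}{-3787003 - 346} = \frac{1}{-3787349} = - \frac{1}{3787349}$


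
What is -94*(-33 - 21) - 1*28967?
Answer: -23891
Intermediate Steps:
-94*(-33 - 21) - 1*28967 = -94*(-54) - 28967 = 5076 - 28967 = -23891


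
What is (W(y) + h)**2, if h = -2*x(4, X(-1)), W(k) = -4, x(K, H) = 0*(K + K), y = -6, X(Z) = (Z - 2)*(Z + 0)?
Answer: 16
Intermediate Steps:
X(Z) = Z*(-2 + Z) (X(Z) = (-2 + Z)*Z = Z*(-2 + Z))
x(K, H) = 0 (x(K, H) = 0*(2*K) = 0)
h = 0 (h = -2*0 = 0)
(W(y) + h)**2 = (-4 + 0)**2 = (-4)**2 = 16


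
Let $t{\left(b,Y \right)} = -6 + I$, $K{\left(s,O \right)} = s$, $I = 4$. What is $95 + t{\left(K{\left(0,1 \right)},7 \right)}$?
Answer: $93$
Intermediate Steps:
$t{\left(b,Y \right)} = -2$ ($t{\left(b,Y \right)} = -6 + 4 = -2$)
$95 + t{\left(K{\left(0,1 \right)},7 \right)} = 95 - 2 = 93$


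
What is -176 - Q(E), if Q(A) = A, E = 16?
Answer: -192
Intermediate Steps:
-176 - Q(E) = -176 - 1*16 = -176 - 16 = -192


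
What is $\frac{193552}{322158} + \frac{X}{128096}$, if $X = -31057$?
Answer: $\frac{7393987993}{20633575584} \approx 0.35835$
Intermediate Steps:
$\frac{193552}{322158} + \frac{X}{128096} = \frac{193552}{322158} - \frac{31057}{128096} = 193552 \cdot \frac{1}{322158} - \frac{31057}{128096} = \frac{96776}{161079} - \frac{31057}{128096} = \frac{7393987993}{20633575584}$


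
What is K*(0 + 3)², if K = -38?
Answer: -342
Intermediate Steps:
K*(0 + 3)² = -38*(0 + 3)² = -38*3² = -38*9 = -342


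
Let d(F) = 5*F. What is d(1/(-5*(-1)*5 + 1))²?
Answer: 25/676 ≈ 0.036982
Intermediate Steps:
d(1/(-5*(-1)*5 + 1))² = (5/(-5*(-1)*5 + 1))² = (5/(5*5 + 1))² = (5/(25 + 1))² = (5/26)² = 25/676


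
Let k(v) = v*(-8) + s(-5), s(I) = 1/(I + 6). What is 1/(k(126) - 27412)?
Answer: -1/28419 ≈ -3.5188e-5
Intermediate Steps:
s(I) = 1/(6 + I)
k(v) = 1 - 8*v (k(v) = v*(-8) + 1/(6 - 5) = -8*v + 1/1 = -8*v + 1 = 1 - 8*v)
1/(k(126) - 27412) = 1/((1 - 8*126) - 27412) = 1/((1 - 1008) - 27412) = 1/(-1007 - 27412) = 1/(-28419) = -1/28419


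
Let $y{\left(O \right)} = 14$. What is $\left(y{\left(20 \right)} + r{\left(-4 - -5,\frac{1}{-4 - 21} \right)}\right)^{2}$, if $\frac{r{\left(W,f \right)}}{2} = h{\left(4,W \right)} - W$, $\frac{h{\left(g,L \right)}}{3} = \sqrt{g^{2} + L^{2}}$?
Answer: $756 + 144 \sqrt{17} \approx 1349.7$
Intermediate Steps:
$h{\left(g,L \right)} = 3 \sqrt{L^{2} + g^{2}}$ ($h{\left(g,L \right)} = 3 \sqrt{g^{2} + L^{2}} = 3 \sqrt{L^{2} + g^{2}}$)
$r{\left(W,f \right)} = - 2 W + 6 \sqrt{16 + W^{2}}$ ($r{\left(W,f \right)} = 2 \left(3 \sqrt{W^{2} + 4^{2}} - W\right) = 2 \left(3 \sqrt{W^{2} + 16} - W\right) = 2 \left(3 \sqrt{16 + W^{2}} - W\right) = 2 \left(- W + 3 \sqrt{16 + W^{2}}\right) = - 2 W + 6 \sqrt{16 + W^{2}}$)
$\left(y{\left(20 \right)} + r{\left(-4 - -5,\frac{1}{-4 - 21} \right)}\right)^{2} = \left(14 - \left(- 6 \sqrt{16 + \left(-4 - -5\right)^{2}} + 2 \left(-4 - -5\right)\right)\right)^{2} = \left(14 - \left(- 6 \sqrt{16 + \left(-4 + 5\right)^{2}} + 2 \left(-4 + 5\right)\right)\right)^{2} = \left(14 + \left(\left(-2\right) 1 + 6 \sqrt{16 + 1^{2}}\right)\right)^{2} = \left(14 - \left(2 - 6 \sqrt{16 + 1}\right)\right)^{2} = \left(14 - \left(2 - 6 \sqrt{17}\right)\right)^{2} = \left(12 + 6 \sqrt{17}\right)^{2}$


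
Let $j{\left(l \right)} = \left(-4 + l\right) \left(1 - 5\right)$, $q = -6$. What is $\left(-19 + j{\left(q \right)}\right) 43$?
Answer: $903$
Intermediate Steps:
$j{\left(l \right)} = 16 - 4 l$ ($j{\left(l \right)} = \left(-4 + l\right) \left(-4\right) = 16 - 4 l$)
$\left(-19 + j{\left(q \right)}\right) 43 = \left(-19 + \left(16 - -24\right)\right) 43 = \left(-19 + \left(16 + 24\right)\right) 43 = \left(-19 + 40\right) 43 = 21 \cdot 43 = 903$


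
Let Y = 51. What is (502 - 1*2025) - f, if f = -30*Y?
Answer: 7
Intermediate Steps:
f = -1530 (f = -30*51 = -1530)
(502 - 1*2025) - f = (502 - 1*2025) - 1*(-1530) = (502 - 2025) + 1530 = -1523 + 1530 = 7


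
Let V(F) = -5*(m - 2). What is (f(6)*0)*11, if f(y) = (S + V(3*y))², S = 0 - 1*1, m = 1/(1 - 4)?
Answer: 0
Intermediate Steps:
m = -⅓ (m = 1/(-3) = -⅓ ≈ -0.33333)
S = -1 (S = 0 - 1 = -1)
V(F) = 35/3 (V(F) = -5*(-⅓ - 2) = -5*(-7/3) = 35/3)
f(y) = 1024/9 (f(y) = (-1 + 35/3)² = (32/3)² = 1024/9)
(f(6)*0)*11 = ((1024/9)*0)*11 = 0*11 = 0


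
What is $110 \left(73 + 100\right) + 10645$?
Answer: $29675$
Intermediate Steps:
$110 \left(73 + 100\right) + 10645 = 110 \cdot 173 + 10645 = 19030 + 10645 = 29675$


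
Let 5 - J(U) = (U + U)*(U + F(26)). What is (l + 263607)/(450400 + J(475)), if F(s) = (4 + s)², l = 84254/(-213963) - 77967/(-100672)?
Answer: -1135624979053217/3686994490305984 ≈ -0.30801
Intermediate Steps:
l = 8200034533/21540083136 (l = 84254*(-1/213963) - 77967*(-1/100672) = -84254/213963 + 77967/100672 = 8200034533/21540083136 ≈ 0.38069)
J(U) = 5 - 2*U*(900 + U) (J(U) = 5 - (U + U)*(U + (4 + 26)²) = 5 - 2*U*(U + 30²) = 5 - 2*U*(U + 900) = 5 - 2*U*(900 + U))
(l + 263607)/(450400 + J(475)) = (8200034533/21540083136 + 263607)/(450400 + (5 - 1800*475 - 2*475²)) = 5678124895266085/(21540083136*(450400 + (5 - 855000 - 2*225625))) = 5678124895266085/(21540083136*(450400 + (5 - 855000 - 451250))) = 5678124895266085/(21540083136*(450400 - 1306245)) = (5678124895266085/21540083136)/(-855845) = (5678124895266085/21540083136)*(-1/855845) = -1135624979053217/3686994490305984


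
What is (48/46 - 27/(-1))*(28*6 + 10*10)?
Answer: 172860/23 ≈ 7515.6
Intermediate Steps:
(48/46 - 27/(-1))*(28*6 + 10*10) = (48*(1/46) - 27*(-1))*(168 + 100) = (24/23 + 27)*268 = (645/23)*268 = 172860/23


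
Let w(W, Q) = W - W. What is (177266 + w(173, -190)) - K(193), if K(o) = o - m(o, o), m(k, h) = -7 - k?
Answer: 176873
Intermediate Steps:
w(W, Q) = 0
K(o) = 7 + 2*o (K(o) = o - (-7 - o) = o + (7 + o) = 7 + 2*o)
(177266 + w(173, -190)) - K(193) = (177266 + 0) - (7 + 2*193) = 177266 - (7 + 386) = 177266 - 1*393 = 177266 - 393 = 176873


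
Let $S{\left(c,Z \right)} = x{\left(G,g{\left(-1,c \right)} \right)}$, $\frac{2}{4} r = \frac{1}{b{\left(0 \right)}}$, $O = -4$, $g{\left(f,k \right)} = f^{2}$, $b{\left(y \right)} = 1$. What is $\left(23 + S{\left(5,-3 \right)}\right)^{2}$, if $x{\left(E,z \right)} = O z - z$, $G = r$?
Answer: $324$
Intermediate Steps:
$r = 2$ ($r = \frac{2}{1} = 2 \cdot 1 = 2$)
$G = 2$
$x{\left(E,z \right)} = - 5 z$ ($x{\left(E,z \right)} = - 4 z - z = - 5 z$)
$S{\left(c,Z \right)} = -5$ ($S{\left(c,Z \right)} = - 5 \left(-1\right)^{2} = \left(-5\right) 1 = -5$)
$\left(23 + S{\left(5,-3 \right)}\right)^{2} = \left(23 - 5\right)^{2} = 18^{2} = 324$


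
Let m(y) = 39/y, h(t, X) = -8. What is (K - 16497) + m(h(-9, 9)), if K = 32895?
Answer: 131145/8 ≈ 16393.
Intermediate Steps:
(K - 16497) + m(h(-9, 9)) = (32895 - 16497) + 39/(-8) = 16398 + 39*(-⅛) = 16398 - 39/8 = 131145/8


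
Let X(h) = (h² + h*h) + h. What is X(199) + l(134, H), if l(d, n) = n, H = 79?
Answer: 79480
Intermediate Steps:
X(h) = h + 2*h² (X(h) = (h² + h²) + h = 2*h² + h = h + 2*h²)
X(199) + l(134, H) = 199*(1 + 2*199) + 79 = 199*(1 + 398) + 79 = 199*399 + 79 = 79401 + 79 = 79480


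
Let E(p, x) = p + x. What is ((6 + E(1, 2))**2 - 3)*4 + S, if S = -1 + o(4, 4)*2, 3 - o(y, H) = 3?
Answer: 311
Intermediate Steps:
o(y, H) = 0 (o(y, H) = 3 - 1*3 = 3 - 3 = 0)
S = -1 (S = -1 + 0*2 = -1 + 0 = -1)
((6 + E(1, 2))**2 - 3)*4 + S = ((6 + (1 + 2))**2 - 3)*4 - 1 = ((6 + 3)**2 - 3)*4 - 1 = (9**2 - 3)*4 - 1 = (81 - 3)*4 - 1 = 78*4 - 1 = 312 - 1 = 311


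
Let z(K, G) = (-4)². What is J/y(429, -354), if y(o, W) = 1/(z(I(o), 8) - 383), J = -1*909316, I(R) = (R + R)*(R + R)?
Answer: 333718972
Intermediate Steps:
I(R) = 4*R² (I(R) = (2*R)*(2*R) = 4*R²)
z(K, G) = 16
J = -909316
y(o, W) = -1/367 (y(o, W) = 1/(16 - 383) = 1/(-367) = -1/367)
J/y(429, -354) = -909316/(-1/367) = -909316*(-367) = 333718972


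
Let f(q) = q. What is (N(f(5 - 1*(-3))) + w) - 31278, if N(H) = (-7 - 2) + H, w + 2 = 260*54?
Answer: -17241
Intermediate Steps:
w = 14038 (w = -2 + 260*54 = -2 + 14040 = 14038)
N(H) = -9 + H
(N(f(5 - 1*(-3))) + w) - 31278 = ((-9 + (5 - 1*(-3))) + 14038) - 31278 = ((-9 + (5 + 3)) + 14038) - 31278 = ((-9 + 8) + 14038) - 31278 = (-1 + 14038) - 31278 = 14037 - 31278 = -17241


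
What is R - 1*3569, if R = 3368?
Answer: -201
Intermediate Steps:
R - 1*3569 = 3368 - 1*3569 = 3368 - 3569 = -201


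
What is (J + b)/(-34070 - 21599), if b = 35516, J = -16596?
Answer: -18920/55669 ≈ -0.33987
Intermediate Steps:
(J + b)/(-34070 - 21599) = (-16596 + 35516)/(-34070 - 21599) = 18920/(-55669) = 18920*(-1/55669) = -18920/55669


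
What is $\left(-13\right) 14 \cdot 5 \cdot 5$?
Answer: $-4550$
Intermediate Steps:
$\left(-13\right) 14 \cdot 5 \cdot 5 = \left(-182\right) 25 = -4550$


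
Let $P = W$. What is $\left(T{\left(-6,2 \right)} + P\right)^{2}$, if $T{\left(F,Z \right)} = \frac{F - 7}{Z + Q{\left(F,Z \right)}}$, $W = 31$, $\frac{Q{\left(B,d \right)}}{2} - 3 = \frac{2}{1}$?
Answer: $\frac{128881}{144} \approx 895.01$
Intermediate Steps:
$Q{\left(B,d \right)} = 10$ ($Q{\left(B,d \right)} = 6 + 2 \cdot \frac{2}{1} = 6 + 2 \cdot 2 \cdot 1 = 6 + 2 \cdot 2 = 6 + 4 = 10$)
$P = 31$
$T{\left(F,Z \right)} = \frac{-7 + F}{10 + Z}$ ($T{\left(F,Z \right)} = \frac{F - 7}{Z + 10} = \frac{-7 + F}{10 + Z}$)
$\left(T{\left(-6,2 \right)} + P\right)^{2} = \left(\frac{-7 - 6}{10 + 2} + 31\right)^{2} = \left(\frac{1}{12} \left(-13\right) + 31\right)^{2} = \left(- \frac{13}{12} + 31\right)^{2} = \left(\frac{359}{12}\right)^{2} = \frac{128881}{144}$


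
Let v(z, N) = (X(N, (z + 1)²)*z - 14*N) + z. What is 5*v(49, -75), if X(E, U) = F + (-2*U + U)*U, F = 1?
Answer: -1531244260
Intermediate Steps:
X(E, U) = 1 - U² (X(E, U) = 1 + (-2*U + U)*U = 1 + (-U)*U = 1 - U²)
v(z, N) = z - 14*N + z*(1 - (1 + z)⁴) (v(z, N) = ((1 - ((z + 1)²)²)*z - 14*N) + z = ((1 - ((1 + z)²)²)*z - 14*N) + z = ((1 - (1 + z)⁴)*z - 14*N) + z = (z*(1 - (1 + z)⁴) - 14*N) + z = (-14*N + z*(1 - (1 + z)⁴)) + z = z - 14*N + z*(1 - (1 + z)⁴))
5*v(49, -75) = 5*(49 - 14*(-75) - 1*49*(-1 + (1 + 49)⁴)) = 5*(49 + 1050 - 1*49*(-1 + 50⁴)) = 5*(49 + 1050 - 1*49*(-1 + 6250000)) = 5*(49 + 1050 - 1*49*6249999) = 5*(49 + 1050 - 306249951) = 5*(-306248852) = -1531244260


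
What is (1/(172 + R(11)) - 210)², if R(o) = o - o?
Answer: 1304582161/29584 ≈ 44098.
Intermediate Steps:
R(o) = 0
(1/(172 + R(11)) - 210)² = (1/(172 + 0) - 210)² = (1/172 - 210)² = (-36119/172)² = 1304582161/29584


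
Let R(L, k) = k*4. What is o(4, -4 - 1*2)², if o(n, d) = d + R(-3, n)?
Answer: 100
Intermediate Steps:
R(L, k) = 4*k
o(n, d) = d + 4*n
o(4, -4 - 1*2)² = ((-4 - 1*2) + 4*4)² = ((-4 - 2) + 16)² = (-6 + 16)² = 10² = 100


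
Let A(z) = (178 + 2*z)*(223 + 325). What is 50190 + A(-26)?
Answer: 119238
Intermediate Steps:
A(z) = 97544 + 1096*z (A(z) = (178 + 2*z)*548 = 97544 + 1096*z)
50190 + A(-26) = 50190 + (97544 + 1096*(-26)) = 50190 + (97544 - 28496) = 50190 + 69048 = 119238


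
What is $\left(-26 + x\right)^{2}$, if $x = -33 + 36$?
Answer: $529$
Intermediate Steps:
$x = 3$
$\left(-26 + x\right)^{2} = \left(-26 + 3\right)^{2} = \left(-23\right)^{2} = 529$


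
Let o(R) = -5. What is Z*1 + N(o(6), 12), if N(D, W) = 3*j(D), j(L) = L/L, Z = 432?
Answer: 435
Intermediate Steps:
j(L) = 1
N(D, W) = 3 (N(D, W) = 3*1 = 3)
Z*1 + N(o(6), 12) = 432*1 + 3 = 432 + 3 = 435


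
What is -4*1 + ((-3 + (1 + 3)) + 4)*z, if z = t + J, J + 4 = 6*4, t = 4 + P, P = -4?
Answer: 96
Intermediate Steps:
t = 0 (t = 4 - 4 = 0)
J = 20 (J = -4 + 6*4 = -4 + 24 = 20)
z = 20 (z = 0 + 20 = 20)
-4*1 + ((-3 + (1 + 3)) + 4)*z = -4*1 + ((-3 + (1 + 3)) + 4)*20 = -4 + ((-3 + 4) + 4)*20 = -4 + (1 + 4)*20 = -4 + 5*20 = -4 + 100 = 96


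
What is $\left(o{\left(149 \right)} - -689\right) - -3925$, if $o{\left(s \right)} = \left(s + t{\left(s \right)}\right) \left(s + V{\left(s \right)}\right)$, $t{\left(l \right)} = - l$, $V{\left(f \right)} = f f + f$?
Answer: $4614$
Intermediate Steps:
$V{\left(f \right)} = f + f^{2}$ ($V{\left(f \right)} = f^{2} + f = f + f^{2}$)
$o{\left(s \right)} = 0$ ($o{\left(s \right)} = \left(s - s\right) \left(s + s \left(1 + s\right)\right) = 0 \left(s + s \left(1 + s\right)\right) = 0$)
$\left(o{\left(149 \right)} - -689\right) - -3925 = \left(0 - -689\right) - -3925 = \left(0 + 689\right) + 3925 = 689 + 3925 = 4614$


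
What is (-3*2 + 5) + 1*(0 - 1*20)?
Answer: -21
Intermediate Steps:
(-3*2 + 5) + 1*(0 - 1*20) = (-6 + 5) + 1*(0 - 20) = -1 + 1*(-20) = -1 - 20 = -21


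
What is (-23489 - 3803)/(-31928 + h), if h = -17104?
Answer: 6823/12258 ≈ 0.55662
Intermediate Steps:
(-23489 - 3803)/(-31928 + h) = (-23489 - 3803)/(-31928 - 17104) = -27292/(-49032) = -27292*(-1/49032) = 6823/12258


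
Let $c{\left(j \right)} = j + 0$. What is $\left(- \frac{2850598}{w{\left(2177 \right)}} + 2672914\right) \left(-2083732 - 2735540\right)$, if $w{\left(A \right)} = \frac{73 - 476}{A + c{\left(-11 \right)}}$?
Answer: $- \frac{34947334570243920}{403} \approx -8.6718 \cdot 10^{13}$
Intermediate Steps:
$c{\left(j \right)} = j$
$w{\left(A \right)} = - \frac{403}{-11 + A}$ ($w{\left(A \right)} = \frac{73 - 476}{A - 11} = - \frac{403}{-11 + A}$)
$\left(- \frac{2850598}{w{\left(2177 \right)}} + 2672914\right) \left(-2083732 - 2735540\right) = \left(- \frac{2850598}{\left(-403\right) \frac{1}{-11 + 2177}} + 2672914\right) \left(-2083732 - 2735540\right) = \left(- \frac{2850598}{\left(-403\right) \frac{1}{2166}} + 2672914\right) \left(-4819272\right) = \left(- \frac{2850598}{- \frac{403}{2166}} + 2672914\right) \left(-4819272\right) = \left(\left(-2850598\right) \left(- \frac{2166}{403}\right) + 2672914\right) \left(-4819272\right) = \left(\frac{6174395268}{403} + 2672914\right) \left(-4819272\right) = \frac{7251579610}{403} \left(-4819272\right) = - \frac{34947334570243920}{403}$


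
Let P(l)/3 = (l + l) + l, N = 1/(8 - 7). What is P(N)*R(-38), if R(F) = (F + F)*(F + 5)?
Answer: 22572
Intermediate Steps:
N = 1 (N = 1/1 = 1)
P(l) = 9*l (P(l) = 3*((l + l) + l) = 3*(2*l + l) = 3*(3*l) = 9*l)
R(F) = 2*F*(5 + F) (R(F) = (2*F)*(5 + F) = 2*F*(5 + F))
P(N)*R(-38) = (9*1)*(2*(-38)*(5 - 38)) = 9*(2*(-38)*(-33)) = 9*2508 = 22572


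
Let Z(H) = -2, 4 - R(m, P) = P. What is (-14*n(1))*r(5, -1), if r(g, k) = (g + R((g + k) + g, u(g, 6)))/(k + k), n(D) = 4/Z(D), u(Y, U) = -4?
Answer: -182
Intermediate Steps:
R(m, P) = 4 - P
n(D) = -2 (n(D) = 4/(-2) = 4*(-1/2) = -2)
r(g, k) = (8 + g)/(2*k) (r(g, k) = (g + (4 - 1*(-4)))/(k + k) = (g + (4 + 4))/((2*k)) = (g + 8)*(1/(2*k)) = (8 + g)*(1/(2*k)) = (8 + g)/(2*k))
(-14*n(1))*r(5, -1) = (-14*(-2))*((1/2)*(8 + 5)/(-1)) = 28*((1/2)*(-1)*13) = 28*(-13/2) = -182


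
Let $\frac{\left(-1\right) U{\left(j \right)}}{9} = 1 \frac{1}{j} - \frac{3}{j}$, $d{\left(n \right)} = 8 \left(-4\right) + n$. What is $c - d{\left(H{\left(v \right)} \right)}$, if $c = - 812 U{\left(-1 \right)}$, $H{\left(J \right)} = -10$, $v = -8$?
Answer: $14658$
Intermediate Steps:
$d{\left(n \right)} = -32 + n$
$U{\left(j \right)} = \frac{18}{j}$ ($U{\left(j \right)} = - 9 \left(1 \frac{1}{j} - \frac{3}{j}\right) = - 9 \left(\frac{1}{j} - \frac{3}{j}\right) = - 9 \left(- \frac{2}{j}\right) = \frac{18}{j}$)
$c = 14616$ ($c = - 812 \frac{18}{-1} = - 812 \cdot 18 \left(-1\right) = \left(-812\right) \left(-18\right) = 14616$)
$c - d{\left(H{\left(v \right)} \right)} = 14616 - \left(-32 - 10\right) = 14616 - -42 = 14616 + 42 = 14658$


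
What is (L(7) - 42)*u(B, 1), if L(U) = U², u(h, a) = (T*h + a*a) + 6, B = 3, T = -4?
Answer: -35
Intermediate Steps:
u(h, a) = 6 + a² - 4*h (u(h, a) = (-4*h + a*a) + 6 = (-4*h + a²) + 6 = (a² - 4*h) + 6 = 6 + a² - 4*h)
(L(7) - 42)*u(B, 1) = (7² - 42)*(6 + 1² - 4*3) = (49 - 42)*(6 + 1 - 12) = 7*(-5) = -35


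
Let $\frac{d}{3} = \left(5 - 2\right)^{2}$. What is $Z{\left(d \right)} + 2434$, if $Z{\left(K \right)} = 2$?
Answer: $2436$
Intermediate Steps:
$d = 27$ ($d = 3 \left(5 - 2\right)^{2} = 3 \cdot 3^{2} = 3 \cdot 9 = 27$)
$Z{\left(d \right)} + 2434 = 2 + 2434 = 2436$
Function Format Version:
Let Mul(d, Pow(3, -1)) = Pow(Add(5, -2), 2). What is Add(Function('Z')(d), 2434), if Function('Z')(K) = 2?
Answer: 2436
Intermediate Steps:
d = 27 (d = Mul(3, Pow(Add(5, -2), 2)) = Mul(3, Pow(3, 2)) = Mul(3, 9) = 27)
Add(Function('Z')(d), 2434) = Add(2, 2434) = 2436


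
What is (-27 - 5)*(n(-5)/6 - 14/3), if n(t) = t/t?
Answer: 144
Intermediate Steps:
n(t) = 1
(-27 - 5)*(n(-5)/6 - 14/3) = (-27 - 5)*(1/6 - 14/3) = -32*(1*(⅙) - 14*⅓) = -32*(⅙ - 14/3) = -32*(-9/2) = 144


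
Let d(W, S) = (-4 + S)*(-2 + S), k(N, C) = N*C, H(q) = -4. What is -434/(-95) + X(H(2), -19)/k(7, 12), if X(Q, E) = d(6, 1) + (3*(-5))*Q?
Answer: 2021/380 ≈ 5.3184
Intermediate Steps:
k(N, C) = C*N
X(Q, E) = 3 - 15*Q (X(Q, E) = (8 + 1**2 - 6*1) + (3*(-5))*Q = (8 + 1 - 6) - 15*Q = 3 - 15*Q)
-434/(-95) + X(H(2), -19)/k(7, 12) = -434/(-95) + (3 - 15*(-4))/((12*7)) = -434*(-1/95) + (3 + 60)/84 = 434/95 + 63*(1/84) = 434/95 + 3/4 = 2021/380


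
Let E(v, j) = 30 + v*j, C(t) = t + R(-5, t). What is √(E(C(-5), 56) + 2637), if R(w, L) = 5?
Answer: √2667 ≈ 51.643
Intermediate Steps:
C(t) = 5 + t (C(t) = t + 5 = 5 + t)
E(v, j) = 30 + j*v
√(E(C(-5), 56) + 2637) = √((30 + 56*(5 - 5)) + 2637) = √((30 + 56*0) + 2637) = √((30 + 0) + 2637) = √(30 + 2637) = √2667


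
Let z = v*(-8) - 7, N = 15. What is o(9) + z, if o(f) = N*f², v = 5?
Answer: 1168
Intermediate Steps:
o(f) = 15*f²
z = -47 (z = 5*(-8) - 7 = -40 - 7 = -47)
o(9) + z = 15*9² - 47 = 15*81 - 47 = 1215 - 47 = 1168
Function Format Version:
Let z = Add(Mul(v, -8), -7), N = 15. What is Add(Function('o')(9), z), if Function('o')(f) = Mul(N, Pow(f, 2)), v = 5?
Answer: 1168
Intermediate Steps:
Function('o')(f) = Mul(15, Pow(f, 2))
z = -47 (z = Add(Mul(5, -8), -7) = Add(-40, -7) = -47)
Add(Function('o')(9), z) = Add(Mul(15, Pow(9, 2)), -47) = Add(Mul(15, 81), -47) = Add(1215, -47) = 1168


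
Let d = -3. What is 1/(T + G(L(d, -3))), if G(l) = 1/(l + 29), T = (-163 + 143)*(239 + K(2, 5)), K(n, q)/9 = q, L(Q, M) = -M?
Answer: -32/181759 ≈ -0.00017606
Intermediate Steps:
K(n, q) = 9*q
T = -5680 (T = (-163 + 143)*(239 + 9*5) = -20*(239 + 45) = -20*284 = -5680)
G(l) = 1/(29 + l)
1/(T + G(L(d, -3))) = 1/(-5680 + 1/(29 - 1*(-3))) = 1/(-5680 + 1/(29 + 3)) = 1/(-5680 + 1/32) = 1/(-181759/32) = -32/181759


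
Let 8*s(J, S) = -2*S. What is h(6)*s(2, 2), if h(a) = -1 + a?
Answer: -5/2 ≈ -2.5000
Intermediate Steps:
s(J, S) = -S/4 (s(J, S) = (-2*S)/8 = -S/4)
h(6)*s(2, 2) = (-1 + 6)*(-1/4*2) = 5*(-1/2) = -5/2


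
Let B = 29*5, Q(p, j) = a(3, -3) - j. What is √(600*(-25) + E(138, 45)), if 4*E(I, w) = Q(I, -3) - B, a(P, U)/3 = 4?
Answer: I*√60130/2 ≈ 122.61*I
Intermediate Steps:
a(P, U) = 12 (a(P, U) = 3*4 = 12)
Q(p, j) = 12 - j
B = 145
E(I, w) = -65/2 (E(I, w) = ((12 - 1*(-3)) - 1*145)/4 = ((12 + 3) - 145)/4 = (15 - 145)/4 = (¼)*(-130) = -65/2)
√(600*(-25) + E(138, 45)) = √(600*(-25) - 65/2) = √(-15000 - 65/2) = √(-30065/2) = I*√60130/2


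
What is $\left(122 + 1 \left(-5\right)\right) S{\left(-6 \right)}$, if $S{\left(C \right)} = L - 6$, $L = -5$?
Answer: $-1287$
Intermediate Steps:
$S{\left(C \right)} = -11$ ($S{\left(C \right)} = -5 - 6 = -11$)
$\left(122 + 1 \left(-5\right)\right) S{\left(-6 \right)} = \left(122 + 1 \left(-5\right)\right) \left(-11\right) = \left(122 - 5\right) \left(-11\right) = 117 \left(-11\right) = -1287$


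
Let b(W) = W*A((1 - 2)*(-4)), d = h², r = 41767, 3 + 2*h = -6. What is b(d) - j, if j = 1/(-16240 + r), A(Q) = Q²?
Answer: 8270747/25527 ≈ 324.00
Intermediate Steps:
h = -9/2 (h = -3/2 + (½)*(-6) = -3/2 - 3 = -9/2 ≈ -4.5000)
d = 81/4 (d = (-9/2)² = 81/4 ≈ 20.250)
b(W) = 16*W (b(W) = W*((1 - 2)*(-4))² = W*(-1*(-4))² = W*4² = W*16 = 16*W)
j = 1/25527 (j = 1/(-16240 + 41767) = 1/25527 ≈ 3.9174e-5)
b(d) - j = 16*(81/4) - 1*1/25527 = 324 - 1/25527 = 8270747/25527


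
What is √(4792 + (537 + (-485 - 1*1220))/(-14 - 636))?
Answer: 4*√1265862/65 ≈ 69.237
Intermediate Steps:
√(4792 + (537 + (-485 - 1*1220))/(-14 - 636)) = √(4792 + (537 + (-485 - 1220))/(-650)) = √(4792 + (537 - 1705)*(-1/650)) = √(4792 - 1168*(-1/650)) = √(4792 + 584/325) = √(1557984/325) = 4*√1265862/65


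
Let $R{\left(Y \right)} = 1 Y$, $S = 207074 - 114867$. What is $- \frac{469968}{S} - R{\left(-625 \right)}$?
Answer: $\frac{57159407}{92207} \approx 619.9$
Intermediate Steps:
$S = 92207$
$R{\left(Y \right)} = Y$
$- \frac{469968}{S} - R{\left(-625 \right)} = - \frac{469968}{92207} - -625 = \left(-469968\right) \frac{1}{92207} + 625 = - \frac{469968}{92207} + 625 = \frac{57159407}{92207}$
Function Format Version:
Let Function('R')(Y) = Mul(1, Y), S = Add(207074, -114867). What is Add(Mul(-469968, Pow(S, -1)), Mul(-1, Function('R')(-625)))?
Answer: Rational(57159407, 92207) ≈ 619.90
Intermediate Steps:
S = 92207
Function('R')(Y) = Y
Add(Mul(-469968, Pow(S, -1)), Mul(-1, Function('R')(-625))) = Add(Mul(-469968, Pow(92207, -1)), Mul(-1, -625)) = Add(Mul(-469968, Rational(1, 92207)), 625) = Add(Rational(-469968, 92207), 625) = Rational(57159407, 92207)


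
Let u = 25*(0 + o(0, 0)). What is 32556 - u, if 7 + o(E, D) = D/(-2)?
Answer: 32731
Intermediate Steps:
o(E, D) = -7 - D/2 (o(E, D) = -7 + D/(-2) = -7 + D*(-½) = -7 - D/2)
u = -175 (u = 25*(0 + (-7 - ½*0)) = 25*(0 + (-7 + 0)) = 25*(0 - 7) = 25*(-7) = -175)
32556 - u = 32556 - 1*(-175) = 32556 + 175 = 32731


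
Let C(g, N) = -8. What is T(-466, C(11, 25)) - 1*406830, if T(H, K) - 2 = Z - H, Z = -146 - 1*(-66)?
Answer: -406442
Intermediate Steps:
Z = -80 (Z = -146 + 66 = -80)
T(H, K) = -78 - H (T(H, K) = 2 + (-80 - H) = -78 - H)
T(-466, C(11, 25)) - 1*406830 = (-78 - 1*(-466)) - 1*406830 = (-78 + 466) - 406830 = 388 - 406830 = -406442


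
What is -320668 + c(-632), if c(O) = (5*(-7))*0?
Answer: -320668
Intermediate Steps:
c(O) = 0 (c(O) = -35*0 = 0)
-320668 + c(-632) = -320668 + 0 = -320668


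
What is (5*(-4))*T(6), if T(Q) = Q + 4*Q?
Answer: -600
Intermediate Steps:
T(Q) = 5*Q
(5*(-4))*T(6) = (5*(-4))*(5*6) = -20*30 = -600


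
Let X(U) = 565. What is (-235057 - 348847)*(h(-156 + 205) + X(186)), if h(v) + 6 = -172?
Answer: -225970848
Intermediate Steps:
h(v) = -178 (h(v) = -6 - 172 = -178)
(-235057 - 348847)*(h(-156 + 205) + X(186)) = (-235057 - 348847)*(-178 + 565) = -583904*387 = -225970848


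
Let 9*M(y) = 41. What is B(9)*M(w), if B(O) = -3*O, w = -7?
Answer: -123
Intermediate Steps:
M(y) = 41/9 (M(y) = (⅑)*41 = 41/9)
B(9)*M(w) = -3*9*(41/9) = -27*41/9 = -123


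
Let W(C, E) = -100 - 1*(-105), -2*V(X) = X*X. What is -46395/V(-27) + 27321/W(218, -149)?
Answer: 2264551/405 ≈ 5591.5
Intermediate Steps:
V(X) = -X²/2 (V(X) = -X*X/2 = -X²/2)
W(C, E) = 5 (W(C, E) = -100 + 105 = 5)
-46395/V(-27) + 27321/W(218, -149) = -46395/((-½*(-27)²)) + 27321/5 = -46395/((-½*729)) + 27321*(⅕) = -46395/(-729/2) + 27321/5 = -46395*(-2/729) + 27321/5 = 10310/81 + 27321/5 = 2264551/405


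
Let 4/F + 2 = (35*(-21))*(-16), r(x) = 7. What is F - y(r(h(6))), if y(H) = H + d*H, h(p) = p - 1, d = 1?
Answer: -82304/5879 ≈ -14.000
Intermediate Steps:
h(p) = -1 + p
F = 2/5879 (F = 4/(-2 + (35*(-21))*(-16)) = 4/(-2 - 735*(-16)) = 4/(-2 + 11760) = 4/11758 = 4*(1/11758) = 2/5879 ≈ 0.00034019)
y(H) = 2*H (y(H) = H + 1*H = H + H = 2*H)
F - y(r(h(6))) = 2/5879 - 2*7 = 2/5879 - 1*14 = 2/5879 - 14 = -82304/5879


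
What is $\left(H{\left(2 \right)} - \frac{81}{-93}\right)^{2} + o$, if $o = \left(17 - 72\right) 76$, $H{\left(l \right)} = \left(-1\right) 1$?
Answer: $- \frac{4016964}{961} \approx -4180.0$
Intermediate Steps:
$H{\left(l \right)} = -1$
$o = -4180$ ($o = \left(-55\right) 76 = -4180$)
$\left(H{\left(2 \right)} - \frac{81}{-93}\right)^{2} + o = \left(-1 - \frac{81}{-93}\right)^{2} - 4180 = \left(-1 - - \frac{27}{31}\right)^{2} - 4180 = \left(-1 + \frac{27}{31}\right)^{2} - 4180 = \left(- \frac{4}{31}\right)^{2} - 4180 = \frac{16}{961} - 4180 = - \frac{4016964}{961}$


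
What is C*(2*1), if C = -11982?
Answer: -23964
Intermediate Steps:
C*(2*1) = -23964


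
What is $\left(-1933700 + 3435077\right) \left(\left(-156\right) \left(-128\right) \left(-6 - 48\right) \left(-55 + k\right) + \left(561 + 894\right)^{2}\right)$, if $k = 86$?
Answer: $-47007223553439$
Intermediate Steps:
$\left(-1933700 + 3435077\right) \left(\left(-156\right) \left(-128\right) \left(-6 - 48\right) \left(-55 + k\right) + \left(561 + 894\right)^{2}\right) = \left(-1933700 + 3435077\right) \left(\left(-156\right) \left(-128\right) \left(-6 - 48\right) \left(-55 + 86\right) + \left(561 + 894\right)^{2}\right) = 1501377 \left(19968 \left(\left(-54\right) 31\right) + 1455^{2}\right) = 1501377 \left(19968 \left(-1674\right) + 2117025\right) = 1501377 \left(-33426432 + 2117025\right) = 1501377 \left(-31309407\right) = -47007223553439$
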